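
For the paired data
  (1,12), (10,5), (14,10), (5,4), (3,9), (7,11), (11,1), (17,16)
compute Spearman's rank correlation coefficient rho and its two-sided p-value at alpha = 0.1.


Step 1: Rank x and y separately (midranks; no ties here).
rank(x): 1->1, 10->5, 14->7, 5->3, 3->2, 7->4, 11->6, 17->8
rank(y): 12->7, 5->3, 10->5, 4->2, 9->4, 11->6, 1->1, 16->8
Step 2: d_i = R_x(i) - R_y(i); compute d_i^2.
  (1-7)^2=36, (5-3)^2=4, (7-5)^2=4, (3-2)^2=1, (2-4)^2=4, (4-6)^2=4, (6-1)^2=25, (8-8)^2=0
sum(d^2) = 78.
Step 3: rho = 1 - 6*78 / (8*(8^2 - 1)) = 1 - 468/504 = 0.071429.
Step 4: Under H0, t = rho * sqrt((n-2)/(1-rho^2)) = 0.1754 ~ t(6).
Step 5: Two-sided p-value from the t-distribution with 6 df = 0.866526.
Step 6: alpha = 0.1. fail to reject H0.

rho = 0.0714, p = 0.866526, fail to reject H0 at alpha = 0.1.


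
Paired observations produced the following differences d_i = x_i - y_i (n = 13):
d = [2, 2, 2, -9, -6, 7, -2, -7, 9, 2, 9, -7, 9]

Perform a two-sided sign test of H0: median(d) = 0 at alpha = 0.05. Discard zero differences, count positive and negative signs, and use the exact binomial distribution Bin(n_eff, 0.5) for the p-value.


Step 1: Discard zero differences. Original n = 13; n_eff = number of nonzero differences = 13.
Nonzero differences (with sign): +2, +2, +2, -9, -6, +7, -2, -7, +9, +2, +9, -7, +9
Step 2: Count signs: positive = 8, negative = 5.
Step 3: Under H0: P(positive) = 0.5, so the number of positives S ~ Bin(13, 0.5).
Step 4: Two-sided exact p-value = sum of Bin(13,0.5) probabilities at or below the observed probability = 0.581055.
Step 5: alpha = 0.05. fail to reject H0.

n_eff = 13, pos = 8, neg = 5, p = 0.581055, fail to reject H0.


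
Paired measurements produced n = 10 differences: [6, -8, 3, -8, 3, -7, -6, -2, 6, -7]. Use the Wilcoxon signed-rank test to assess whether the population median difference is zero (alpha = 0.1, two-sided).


Step 1: Drop any zero differences (none here) and take |d_i|.
|d| = [6, 8, 3, 8, 3, 7, 6, 2, 6, 7]
Step 2: Midrank |d_i| (ties get averaged ranks).
ranks: |6|->5, |8|->9.5, |3|->2.5, |8|->9.5, |3|->2.5, |7|->7.5, |6|->5, |2|->1, |6|->5, |7|->7.5
Step 3: Attach original signs; sum ranks with positive sign and with negative sign.
W+ = 5 + 2.5 + 2.5 + 5 = 15
W- = 9.5 + 9.5 + 7.5 + 5 + 1 + 7.5 = 40
(Check: W+ + W- = 55 should equal n(n+1)/2 = 55.)
Step 4: Test statistic W = min(W+, W-) = 15.
Step 5: Ties in |d|, so use the tie-corrected normal approximation.
        E[W] = n(n+1)/4 = 10*11/4 = 27.5.
        Tie groups: |d|=3 (t=2), |d|=6 (t=3), |d|=7 (t=2), |d|=8 (t=2); sum(t^3 - t) = 42.
        Var[W] = n(n+1)(2n+1)/24 - sum(t^3-t)/48 = 2310/24 - 42/48 = 95.375.
        z = (W - E[W]) / sqrt(Var[W]) = (15 - 27.5) / 9.7660 = -1.2799.
        Two-sided p = 2*Phi(z) = 0.200563.
Step 6: alpha = 0.1. fail to reject H0.

W+ = 15, W- = 40, W = min = 15, p = 0.200563, fail to reject H0.


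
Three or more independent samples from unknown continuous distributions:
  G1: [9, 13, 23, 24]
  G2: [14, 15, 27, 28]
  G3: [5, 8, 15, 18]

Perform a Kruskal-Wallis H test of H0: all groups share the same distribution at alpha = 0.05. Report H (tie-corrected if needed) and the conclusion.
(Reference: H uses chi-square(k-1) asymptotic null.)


Step 1: Combine all N = 12 observations and assign midranks.
sorted (value, group, rank): (5,G3,1), (8,G3,2), (9,G1,3), (13,G1,4), (14,G2,5), (15,G2,6.5), (15,G3,6.5), (18,G3,8), (23,G1,9), (24,G1,10), (27,G2,11), (28,G2,12)
Step 2: Sum ranks within each group.
R_1 = 26 (n_1 = 4)
R_2 = 34.5 (n_2 = 4)
R_3 = 17.5 (n_3 = 4)
Step 3: H = 12/(N(N+1)) * sum(R_i^2/n_i) - 3(N+1)
     = 12/(12*13) * (26^2/4 + 34.5^2/4 + 17.5^2/4) - 3*13
     = 0.076923 * 543.125 - 39
     = 2.778846.
Step 4: Ties present; correction factor C = 1 - 6/(12^3 - 12) = 0.996503. Corrected H = 2.778846 / 0.996503 = 2.788596.
Step 5: Under H0, H ~ chi^2(2); p-value = 0.248007.
Step 6: alpha = 0.05. fail to reject H0.

H = 2.7886, df = 2, p = 0.248007, fail to reject H0.


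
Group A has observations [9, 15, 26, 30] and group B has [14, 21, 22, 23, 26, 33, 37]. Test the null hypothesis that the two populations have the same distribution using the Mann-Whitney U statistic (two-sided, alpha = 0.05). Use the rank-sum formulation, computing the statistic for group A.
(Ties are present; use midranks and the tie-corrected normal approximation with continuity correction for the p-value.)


Step 1: Combine and sort all 11 observations; assign midranks.
sorted (value, group): (9,X), (14,Y), (15,X), (21,Y), (22,Y), (23,Y), (26,X), (26,Y), (30,X), (33,Y), (37,Y)
ranks: 9->1, 14->2, 15->3, 21->4, 22->5, 23->6, 26->7.5, 26->7.5, 30->9, 33->10, 37->11
Step 2: Rank sum for X: R1 = 1 + 3 + 7.5 + 9 = 20.5.
Step 3: U_X = R1 - n1(n1+1)/2 = 20.5 - 4*5/2 = 20.5 - 10 = 10.5.
       U_Y = n1*n2 - U_X = 28 - 10.5 = 17.5.
Step 4: Ties are present, so use the tie-corrected normal approximation (with continuity correction) for the p-value.
Step 5: p-value = 0.569872; compare to alpha = 0.05. fail to reject H0.

U_X = 10.5, p = 0.569872, fail to reject H0 at alpha = 0.05.


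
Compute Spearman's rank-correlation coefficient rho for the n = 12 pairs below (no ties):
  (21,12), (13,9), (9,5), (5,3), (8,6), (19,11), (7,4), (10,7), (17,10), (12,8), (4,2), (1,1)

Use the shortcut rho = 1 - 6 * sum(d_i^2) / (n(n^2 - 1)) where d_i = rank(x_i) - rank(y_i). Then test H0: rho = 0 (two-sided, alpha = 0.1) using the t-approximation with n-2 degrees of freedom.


Step 1: Rank x and y separately (midranks; no ties here).
rank(x): 21->12, 13->9, 9->6, 5->3, 8->5, 19->11, 7->4, 10->7, 17->10, 12->8, 4->2, 1->1
rank(y): 12->12, 9->9, 5->5, 3->3, 6->6, 11->11, 4->4, 7->7, 10->10, 8->8, 2->2, 1->1
Step 2: d_i = R_x(i) - R_y(i); compute d_i^2.
  (12-12)^2=0, (9-9)^2=0, (6-5)^2=1, (3-3)^2=0, (5-6)^2=1, (11-11)^2=0, (4-4)^2=0, (7-7)^2=0, (10-10)^2=0, (8-8)^2=0, (2-2)^2=0, (1-1)^2=0
sum(d^2) = 2.
Step 3: rho = 1 - 6*2 / (12*(12^2 - 1)) = 1 - 12/1716 = 0.993007.
Step 4: Under H0, t = rho * sqrt((n-2)/(1-rho^2)) = 26.5990 ~ t(10).
Step 5: Two-sided p-value from the t-distribution with 10 df = 0.000000.
Step 6: alpha = 0.1. reject H0.

rho = 0.9930, p = 0.000000, reject H0 at alpha = 0.1.


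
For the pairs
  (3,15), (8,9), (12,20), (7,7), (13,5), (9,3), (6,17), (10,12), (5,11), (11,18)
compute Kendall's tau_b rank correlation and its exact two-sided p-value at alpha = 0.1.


Step 1: Enumerate the 45 unordered pairs (i,j) with i<j and classify each by sign(x_j-x_i) * sign(y_j-y_i).
  (1,2):dx=+5,dy=-6->D; (1,3):dx=+9,dy=+5->C; (1,4):dx=+4,dy=-8->D; (1,5):dx=+10,dy=-10->D
  (1,6):dx=+6,dy=-12->D; (1,7):dx=+3,dy=+2->C; (1,8):dx=+7,dy=-3->D; (1,9):dx=+2,dy=-4->D
  (1,10):dx=+8,dy=+3->C; (2,3):dx=+4,dy=+11->C; (2,4):dx=-1,dy=-2->C; (2,5):dx=+5,dy=-4->D
  (2,6):dx=+1,dy=-6->D; (2,7):dx=-2,dy=+8->D; (2,8):dx=+2,dy=+3->C; (2,9):dx=-3,dy=+2->D
  (2,10):dx=+3,dy=+9->C; (3,4):dx=-5,dy=-13->C; (3,5):dx=+1,dy=-15->D; (3,6):dx=-3,dy=-17->C
  (3,7):dx=-6,dy=-3->C; (3,8):dx=-2,dy=-8->C; (3,9):dx=-7,dy=-9->C; (3,10):dx=-1,dy=-2->C
  (4,5):dx=+6,dy=-2->D; (4,6):dx=+2,dy=-4->D; (4,7):dx=-1,dy=+10->D; (4,8):dx=+3,dy=+5->C
  (4,9):dx=-2,dy=+4->D; (4,10):dx=+4,dy=+11->C; (5,6):dx=-4,dy=-2->C; (5,7):dx=-7,dy=+12->D
  (5,8):dx=-3,dy=+7->D; (5,9):dx=-8,dy=+6->D; (5,10):dx=-2,dy=+13->D; (6,7):dx=-3,dy=+14->D
  (6,8):dx=+1,dy=+9->C; (6,9):dx=-4,dy=+8->D; (6,10):dx=+2,dy=+15->C; (7,8):dx=+4,dy=-5->D
  (7,9):dx=-1,dy=-6->C; (7,10):dx=+5,dy=+1->C; (8,9):dx=-5,dy=-1->C; (8,10):dx=+1,dy=+6->C
  (9,10):dx=+6,dy=+7->C
Step 2: C = 23, D = 22, total pairs = 45.
Step 3: tau = (C - D)/(n(n-1)/2) = (23 - 22)/45 = 0.022222.
Step 4: Exact two-sided p-value (enumerate n! = 3628800 permutations of y under H0): p = 1.000000.
Step 5: alpha = 0.1. fail to reject H0.

tau_b = 0.0222 (C=23, D=22), p = 1.000000, fail to reject H0.


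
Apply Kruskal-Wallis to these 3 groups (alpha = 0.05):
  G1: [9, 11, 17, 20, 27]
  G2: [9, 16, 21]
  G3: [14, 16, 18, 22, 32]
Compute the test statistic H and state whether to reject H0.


Step 1: Combine all N = 13 observations and assign midranks.
sorted (value, group, rank): (9,G1,1.5), (9,G2,1.5), (11,G1,3), (14,G3,4), (16,G2,5.5), (16,G3,5.5), (17,G1,7), (18,G3,8), (20,G1,9), (21,G2,10), (22,G3,11), (27,G1,12), (32,G3,13)
Step 2: Sum ranks within each group.
R_1 = 32.5 (n_1 = 5)
R_2 = 17 (n_2 = 3)
R_3 = 41.5 (n_3 = 5)
Step 3: H = 12/(N(N+1)) * sum(R_i^2/n_i) - 3(N+1)
     = 12/(13*14) * (32.5^2/5 + 17^2/3 + 41.5^2/5) - 3*14
     = 0.065934 * 652.033 - 42
     = 0.991209.
Step 4: Ties present; correction factor C = 1 - 12/(13^3 - 13) = 0.994505. Corrected H = 0.991209 / 0.994505 = 0.996685.
Step 5: Under H0, H ~ chi^2(2); p-value = 0.607537.
Step 6: alpha = 0.05. fail to reject H0.

H = 0.9967, df = 2, p = 0.607537, fail to reject H0.


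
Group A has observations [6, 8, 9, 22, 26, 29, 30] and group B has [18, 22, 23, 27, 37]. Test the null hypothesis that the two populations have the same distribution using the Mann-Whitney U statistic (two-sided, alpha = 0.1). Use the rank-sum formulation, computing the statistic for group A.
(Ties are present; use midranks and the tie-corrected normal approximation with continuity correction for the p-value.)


Step 1: Combine and sort all 12 observations; assign midranks.
sorted (value, group): (6,X), (8,X), (9,X), (18,Y), (22,X), (22,Y), (23,Y), (26,X), (27,Y), (29,X), (30,X), (37,Y)
ranks: 6->1, 8->2, 9->3, 18->4, 22->5.5, 22->5.5, 23->7, 26->8, 27->9, 29->10, 30->11, 37->12
Step 2: Rank sum for X: R1 = 1 + 2 + 3 + 5.5 + 8 + 10 + 11 = 40.5.
Step 3: U_X = R1 - n1(n1+1)/2 = 40.5 - 7*8/2 = 40.5 - 28 = 12.5.
       U_Y = n1*n2 - U_X = 35 - 12.5 = 22.5.
Step 4: Ties are present, so use the tie-corrected normal approximation (with continuity correction) for the p-value.
Step 5: p-value = 0.464120; compare to alpha = 0.1. fail to reject H0.

U_X = 12.5, p = 0.464120, fail to reject H0 at alpha = 0.1.


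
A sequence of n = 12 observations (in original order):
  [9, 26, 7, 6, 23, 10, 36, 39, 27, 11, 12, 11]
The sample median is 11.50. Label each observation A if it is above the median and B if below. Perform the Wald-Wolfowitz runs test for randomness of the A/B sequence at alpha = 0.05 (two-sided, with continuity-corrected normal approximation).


Step 1: Compute median = 11.50; label A = above, B = below.
Labels in order: BABBABAAABAB  (n_A = 6, n_B = 6)
Step 2: Count runs R = 9.
Step 3: Under H0 (random ordering), E[R] = 2*n_A*n_B/(n_A+n_B) + 1 = 2*6*6/12 + 1 = 7.0000.
        Var[R] = 2*n_A*n_B*(2*n_A*n_B - n_A - n_B) / ((n_A+n_B)^2 * (n_A+n_B-1)) = 4320/1584 = 2.7273.
        SD[R] = 1.6514.
Step 4: Continuity-corrected z = (R - 0.5 - E[R]) / SD[R] = (9 - 0.5 - 7.0000) / 1.6514 = 0.9083.
Step 5: Two-sided p-value via normal approximation = 2*(1 - Phi(|z|)) = 0.363722.
Step 6: alpha = 0.05. fail to reject H0.

R = 9, z = 0.9083, p = 0.363722, fail to reject H0.


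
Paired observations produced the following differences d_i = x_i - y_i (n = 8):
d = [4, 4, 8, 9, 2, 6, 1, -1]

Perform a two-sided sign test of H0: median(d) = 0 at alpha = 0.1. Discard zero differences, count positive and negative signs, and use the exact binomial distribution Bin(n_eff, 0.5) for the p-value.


Step 1: Discard zero differences. Original n = 8; n_eff = number of nonzero differences = 8.
Nonzero differences (with sign): +4, +4, +8, +9, +2, +6, +1, -1
Step 2: Count signs: positive = 7, negative = 1.
Step 3: Under H0: P(positive) = 0.5, so the number of positives S ~ Bin(8, 0.5).
Step 4: Two-sided exact p-value = sum of Bin(8,0.5) probabilities at or below the observed probability = 0.070312.
Step 5: alpha = 0.1. reject H0.

n_eff = 8, pos = 7, neg = 1, p = 0.070312, reject H0.


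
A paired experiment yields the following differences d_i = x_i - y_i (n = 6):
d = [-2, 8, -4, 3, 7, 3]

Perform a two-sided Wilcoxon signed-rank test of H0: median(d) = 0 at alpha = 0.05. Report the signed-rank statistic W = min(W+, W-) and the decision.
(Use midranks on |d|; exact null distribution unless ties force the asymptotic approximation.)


Step 1: Drop any zero differences (none here) and take |d_i|.
|d| = [2, 8, 4, 3, 7, 3]
Step 2: Midrank |d_i| (ties get averaged ranks).
ranks: |2|->1, |8|->6, |4|->4, |3|->2.5, |7|->5, |3|->2.5
Step 3: Attach original signs; sum ranks with positive sign and with negative sign.
W+ = 6 + 2.5 + 5 + 2.5 = 16
W- = 1 + 4 = 5
(Check: W+ + W- = 21 should equal n(n+1)/2 = 21.)
Step 4: Test statistic W = min(W+, W-) = 5.
Step 5: Ties in |d|, so use the tie-corrected normal approximation.
        E[W] = n(n+1)/4 = 6*7/4 = 10.5.
        Tie groups: |d|=3 (t=2); sum(t^3 - t) = 6.
        Var[W] = n(n+1)(2n+1)/24 - sum(t^3-t)/48 = 546/24 - 6/48 = 22.625.
        z = (W - E[W]) / sqrt(Var[W]) = (5 - 10.5) / 4.7566 = -1.1563.
        Two-sided p = 2*Phi(z) = 0.247561.
Step 6: alpha = 0.05. fail to reject H0.

W+ = 16, W- = 5, W = min = 5, p = 0.247561, fail to reject H0.


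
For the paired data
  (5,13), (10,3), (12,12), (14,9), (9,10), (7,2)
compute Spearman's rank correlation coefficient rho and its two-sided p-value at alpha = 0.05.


Step 1: Rank x and y separately (midranks; no ties here).
rank(x): 5->1, 10->4, 12->5, 14->6, 9->3, 7->2
rank(y): 13->6, 3->2, 12->5, 9->3, 10->4, 2->1
Step 2: d_i = R_x(i) - R_y(i); compute d_i^2.
  (1-6)^2=25, (4-2)^2=4, (5-5)^2=0, (6-3)^2=9, (3-4)^2=1, (2-1)^2=1
sum(d^2) = 40.
Step 3: rho = 1 - 6*40 / (6*(6^2 - 1)) = 1 - 240/210 = -0.142857.
Step 4: Under H0, t = rho * sqrt((n-2)/(1-rho^2)) = -0.2887 ~ t(4).
Step 5: Two-sided p-value from the t-distribution with 4 df = 0.787172.
Step 6: alpha = 0.05. fail to reject H0.

rho = -0.1429, p = 0.787172, fail to reject H0 at alpha = 0.05.


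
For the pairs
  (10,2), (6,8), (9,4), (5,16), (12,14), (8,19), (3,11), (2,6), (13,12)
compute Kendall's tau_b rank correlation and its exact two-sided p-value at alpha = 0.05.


Step 1: Enumerate the 36 unordered pairs (i,j) with i<j and classify each by sign(x_j-x_i) * sign(y_j-y_i).
  (1,2):dx=-4,dy=+6->D; (1,3):dx=-1,dy=+2->D; (1,4):dx=-5,dy=+14->D; (1,5):dx=+2,dy=+12->C
  (1,6):dx=-2,dy=+17->D; (1,7):dx=-7,dy=+9->D; (1,8):dx=-8,dy=+4->D; (1,9):dx=+3,dy=+10->C
  (2,3):dx=+3,dy=-4->D; (2,4):dx=-1,dy=+8->D; (2,5):dx=+6,dy=+6->C; (2,6):dx=+2,dy=+11->C
  (2,7):dx=-3,dy=+3->D; (2,8):dx=-4,dy=-2->C; (2,9):dx=+7,dy=+4->C; (3,4):dx=-4,dy=+12->D
  (3,5):dx=+3,dy=+10->C; (3,6):dx=-1,dy=+15->D; (3,7):dx=-6,dy=+7->D; (3,8):dx=-7,dy=+2->D
  (3,9):dx=+4,dy=+8->C; (4,5):dx=+7,dy=-2->D; (4,6):dx=+3,dy=+3->C; (4,7):dx=-2,dy=-5->C
  (4,8):dx=-3,dy=-10->C; (4,9):dx=+8,dy=-4->D; (5,6):dx=-4,dy=+5->D; (5,7):dx=-9,dy=-3->C
  (5,8):dx=-10,dy=-8->C; (5,9):dx=+1,dy=-2->D; (6,7):dx=-5,dy=-8->C; (6,8):dx=-6,dy=-13->C
  (6,9):dx=+5,dy=-7->D; (7,8):dx=-1,dy=-5->C; (7,9):dx=+10,dy=+1->C; (8,9):dx=+11,dy=+6->C
Step 2: C = 18, D = 18, total pairs = 36.
Step 3: tau = (C - D)/(n(n-1)/2) = (18 - 18)/36 = 0.000000.
Step 4: Exact two-sided p-value (enumerate n! = 362880 permutations of y under H0): p = 1.000000.
Step 5: alpha = 0.05. fail to reject H0.

tau_b = 0.0000 (C=18, D=18), p = 1.000000, fail to reject H0.


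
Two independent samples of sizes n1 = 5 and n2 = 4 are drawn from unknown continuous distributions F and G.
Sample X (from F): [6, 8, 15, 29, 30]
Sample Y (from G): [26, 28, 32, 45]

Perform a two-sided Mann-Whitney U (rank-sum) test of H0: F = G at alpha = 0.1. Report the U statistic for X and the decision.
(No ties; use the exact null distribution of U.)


Step 1: Combine and sort all 9 observations; assign midranks.
sorted (value, group): (6,X), (8,X), (15,X), (26,Y), (28,Y), (29,X), (30,X), (32,Y), (45,Y)
ranks: 6->1, 8->2, 15->3, 26->4, 28->5, 29->6, 30->7, 32->8, 45->9
Step 2: Rank sum for X: R1 = 1 + 2 + 3 + 6 + 7 = 19.
Step 3: U_X = R1 - n1(n1+1)/2 = 19 - 5*6/2 = 19 - 15 = 4.
       U_Y = n1*n2 - U_X = 20 - 4 = 16.
Step 4: No ties, so the exact null distribution of U (based on enumerating the C(9,5) = 126 equally likely rank assignments) gives the two-sided p-value.
Step 5: p-value = 0.190476; compare to alpha = 0.1. fail to reject H0.

U_X = 4, p = 0.190476, fail to reject H0 at alpha = 0.1.


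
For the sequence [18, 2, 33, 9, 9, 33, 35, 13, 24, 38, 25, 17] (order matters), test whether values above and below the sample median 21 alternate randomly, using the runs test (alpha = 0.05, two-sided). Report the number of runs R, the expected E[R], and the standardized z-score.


Step 1: Compute median = 21; label A = above, B = below.
Labels in order: BBABBAABAAAB  (n_A = 6, n_B = 6)
Step 2: Count runs R = 7.
Step 3: Under H0 (random ordering), E[R] = 2*n_A*n_B/(n_A+n_B) + 1 = 2*6*6/12 + 1 = 7.0000.
        Var[R] = 2*n_A*n_B*(2*n_A*n_B - n_A - n_B) / ((n_A+n_B)^2 * (n_A+n_B-1)) = 4320/1584 = 2.7273.
        SD[R] = 1.6514.
Step 4: R = E[R], so z = 0 with no continuity correction.
Step 5: Two-sided p-value via normal approximation = 2*(1 - Phi(|z|)) = 1.000000.
Step 6: alpha = 0.05. fail to reject H0.

R = 7, z = 0.0000, p = 1.000000, fail to reject H0.


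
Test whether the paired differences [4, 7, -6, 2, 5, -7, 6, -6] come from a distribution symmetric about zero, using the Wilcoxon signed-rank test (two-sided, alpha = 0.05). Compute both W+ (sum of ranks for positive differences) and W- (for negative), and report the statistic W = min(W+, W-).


Step 1: Drop any zero differences (none here) and take |d_i|.
|d| = [4, 7, 6, 2, 5, 7, 6, 6]
Step 2: Midrank |d_i| (ties get averaged ranks).
ranks: |4|->2, |7|->7.5, |6|->5, |2|->1, |5|->3, |7|->7.5, |6|->5, |6|->5
Step 3: Attach original signs; sum ranks with positive sign and with negative sign.
W+ = 2 + 7.5 + 1 + 3 + 5 = 18.5
W- = 5 + 7.5 + 5 = 17.5
(Check: W+ + W- = 36 should equal n(n+1)/2 = 36.)
Step 4: Test statistic W = min(W+, W-) = 17.5.
Step 5: Ties in |d|, so use the tie-corrected normal approximation.
        E[W] = n(n+1)/4 = 8*9/4 = 18.
        Tie groups: |d|=6 (t=3), |d|=7 (t=2); sum(t^3 - t) = 30.
        Var[W] = n(n+1)(2n+1)/24 - sum(t^3-t)/48 = 1224/24 - 30/48 = 50.375.
        z = (W - E[W]) / sqrt(Var[W]) = (17.5 - 18) / 7.0975 = -0.0704.
        Two-sided p = 2*Phi(z) = 0.943838.
Step 6: alpha = 0.05. fail to reject H0.

W+ = 18.5, W- = 17.5, W = min = 17.5, p = 0.943838, fail to reject H0.


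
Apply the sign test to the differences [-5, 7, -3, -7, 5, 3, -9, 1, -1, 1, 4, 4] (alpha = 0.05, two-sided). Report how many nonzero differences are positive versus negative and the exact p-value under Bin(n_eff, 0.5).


Step 1: Discard zero differences. Original n = 12; n_eff = number of nonzero differences = 12.
Nonzero differences (with sign): -5, +7, -3, -7, +5, +3, -9, +1, -1, +1, +4, +4
Step 2: Count signs: positive = 7, negative = 5.
Step 3: Under H0: P(positive) = 0.5, so the number of positives S ~ Bin(12, 0.5).
Step 4: Two-sided exact p-value = sum of Bin(12,0.5) probabilities at or below the observed probability = 0.774414.
Step 5: alpha = 0.05. fail to reject H0.

n_eff = 12, pos = 7, neg = 5, p = 0.774414, fail to reject H0.


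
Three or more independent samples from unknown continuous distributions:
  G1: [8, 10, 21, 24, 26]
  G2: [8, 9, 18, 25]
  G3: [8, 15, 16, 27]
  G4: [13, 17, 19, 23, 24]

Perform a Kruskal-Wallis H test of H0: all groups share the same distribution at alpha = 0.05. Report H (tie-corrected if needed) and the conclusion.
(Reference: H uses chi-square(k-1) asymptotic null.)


Step 1: Combine all N = 18 observations and assign midranks.
sorted (value, group, rank): (8,G1,2), (8,G2,2), (8,G3,2), (9,G2,4), (10,G1,5), (13,G4,6), (15,G3,7), (16,G3,8), (17,G4,9), (18,G2,10), (19,G4,11), (21,G1,12), (23,G4,13), (24,G1,14.5), (24,G4,14.5), (25,G2,16), (26,G1,17), (27,G3,18)
Step 2: Sum ranks within each group.
R_1 = 50.5 (n_1 = 5)
R_2 = 32 (n_2 = 4)
R_3 = 35 (n_3 = 4)
R_4 = 53.5 (n_4 = 5)
Step 3: H = 12/(N(N+1)) * sum(R_i^2/n_i) - 3(N+1)
     = 12/(18*19) * (50.5^2/5 + 32^2/4 + 35^2/4 + 53.5^2/5) - 3*19
     = 0.035088 * 1644.75 - 57
     = 0.710526.
Step 4: Ties present; correction factor C = 1 - 30/(18^3 - 18) = 0.994840. Corrected H = 0.710526 / 0.994840 = 0.714212.
Step 5: Under H0, H ~ chi^2(3); p-value = 0.869856.
Step 6: alpha = 0.05. fail to reject H0.

H = 0.7142, df = 3, p = 0.869856, fail to reject H0.


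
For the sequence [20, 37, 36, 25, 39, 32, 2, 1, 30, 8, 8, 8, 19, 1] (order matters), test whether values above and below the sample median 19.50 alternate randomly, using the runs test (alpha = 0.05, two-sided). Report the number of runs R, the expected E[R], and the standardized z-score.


Step 1: Compute median = 19.50; label A = above, B = below.
Labels in order: AAAAAABBABBBBB  (n_A = 7, n_B = 7)
Step 2: Count runs R = 4.
Step 3: Under H0 (random ordering), E[R] = 2*n_A*n_B/(n_A+n_B) + 1 = 2*7*7/14 + 1 = 8.0000.
        Var[R] = 2*n_A*n_B*(2*n_A*n_B - n_A - n_B) / ((n_A+n_B)^2 * (n_A+n_B-1)) = 8232/2548 = 3.2308.
        SD[R] = 1.7974.
Step 4: Continuity-corrected z = (R + 0.5 - E[R]) / SD[R] = (4 + 0.5 - 8.0000) / 1.7974 = -1.9472.
Step 5: Two-sided p-value via normal approximation = 2*(1 - Phi(|z|)) = 0.051508.
Step 6: alpha = 0.05. fail to reject H0.

R = 4, z = -1.9472, p = 0.051508, fail to reject H0.


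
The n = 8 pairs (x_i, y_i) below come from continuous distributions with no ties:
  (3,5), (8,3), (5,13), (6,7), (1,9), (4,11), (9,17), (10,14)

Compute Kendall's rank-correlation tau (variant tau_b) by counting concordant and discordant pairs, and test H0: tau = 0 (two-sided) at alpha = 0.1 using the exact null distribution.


Step 1: Enumerate the 28 unordered pairs (i,j) with i<j and classify each by sign(x_j-x_i) * sign(y_j-y_i).
  (1,2):dx=+5,dy=-2->D; (1,3):dx=+2,dy=+8->C; (1,4):dx=+3,dy=+2->C; (1,5):dx=-2,dy=+4->D
  (1,6):dx=+1,dy=+6->C; (1,7):dx=+6,dy=+12->C; (1,8):dx=+7,dy=+9->C; (2,3):dx=-3,dy=+10->D
  (2,4):dx=-2,dy=+4->D; (2,5):dx=-7,dy=+6->D; (2,6):dx=-4,dy=+8->D; (2,7):dx=+1,dy=+14->C
  (2,8):dx=+2,dy=+11->C; (3,4):dx=+1,dy=-6->D; (3,5):dx=-4,dy=-4->C; (3,6):dx=-1,dy=-2->C
  (3,7):dx=+4,dy=+4->C; (3,8):dx=+5,dy=+1->C; (4,5):dx=-5,dy=+2->D; (4,6):dx=-2,dy=+4->D
  (4,7):dx=+3,dy=+10->C; (4,8):dx=+4,dy=+7->C; (5,6):dx=+3,dy=+2->C; (5,7):dx=+8,dy=+8->C
  (5,8):dx=+9,dy=+5->C; (6,7):dx=+5,dy=+6->C; (6,8):dx=+6,dy=+3->C; (7,8):dx=+1,dy=-3->D
Step 2: C = 18, D = 10, total pairs = 28.
Step 3: tau = (C - D)/(n(n-1)/2) = (18 - 10)/28 = 0.285714.
Step 4: Exact two-sided p-value (enumerate n! = 40320 permutations of y under H0): p = 0.398760.
Step 5: alpha = 0.1. fail to reject H0.

tau_b = 0.2857 (C=18, D=10), p = 0.398760, fail to reject H0.


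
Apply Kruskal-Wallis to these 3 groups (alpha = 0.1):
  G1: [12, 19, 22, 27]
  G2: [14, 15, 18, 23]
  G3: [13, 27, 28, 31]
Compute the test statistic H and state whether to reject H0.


Step 1: Combine all N = 12 observations and assign midranks.
sorted (value, group, rank): (12,G1,1), (13,G3,2), (14,G2,3), (15,G2,4), (18,G2,5), (19,G1,6), (22,G1,7), (23,G2,8), (27,G1,9.5), (27,G3,9.5), (28,G3,11), (31,G3,12)
Step 2: Sum ranks within each group.
R_1 = 23.5 (n_1 = 4)
R_2 = 20 (n_2 = 4)
R_3 = 34.5 (n_3 = 4)
Step 3: H = 12/(N(N+1)) * sum(R_i^2/n_i) - 3(N+1)
     = 12/(12*13) * (23.5^2/4 + 20^2/4 + 34.5^2/4) - 3*13
     = 0.076923 * 535.625 - 39
     = 2.201923.
Step 4: Ties present; correction factor C = 1 - 6/(12^3 - 12) = 0.996503. Corrected H = 2.201923 / 0.996503 = 2.209649.
Step 5: Under H0, H ~ chi^2(2); p-value = 0.331269.
Step 6: alpha = 0.1. fail to reject H0.

H = 2.2096, df = 2, p = 0.331269, fail to reject H0.


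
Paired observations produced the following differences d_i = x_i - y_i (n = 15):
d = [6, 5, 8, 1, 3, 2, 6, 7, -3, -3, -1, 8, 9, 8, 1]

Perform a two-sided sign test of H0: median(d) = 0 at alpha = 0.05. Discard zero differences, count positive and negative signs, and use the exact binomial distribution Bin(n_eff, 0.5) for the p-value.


Step 1: Discard zero differences. Original n = 15; n_eff = number of nonzero differences = 15.
Nonzero differences (with sign): +6, +5, +8, +1, +3, +2, +6, +7, -3, -3, -1, +8, +9, +8, +1
Step 2: Count signs: positive = 12, negative = 3.
Step 3: Under H0: P(positive) = 0.5, so the number of positives S ~ Bin(15, 0.5).
Step 4: Two-sided exact p-value = sum of Bin(15,0.5) probabilities at or below the observed probability = 0.035156.
Step 5: alpha = 0.05. reject H0.

n_eff = 15, pos = 12, neg = 3, p = 0.035156, reject H0.


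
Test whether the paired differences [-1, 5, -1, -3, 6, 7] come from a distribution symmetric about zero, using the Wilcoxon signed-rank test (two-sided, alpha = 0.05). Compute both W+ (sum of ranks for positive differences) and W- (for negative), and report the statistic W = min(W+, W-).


Step 1: Drop any zero differences (none here) and take |d_i|.
|d| = [1, 5, 1, 3, 6, 7]
Step 2: Midrank |d_i| (ties get averaged ranks).
ranks: |1|->1.5, |5|->4, |1|->1.5, |3|->3, |6|->5, |7|->6
Step 3: Attach original signs; sum ranks with positive sign and with negative sign.
W+ = 4 + 5 + 6 = 15
W- = 1.5 + 1.5 + 3 = 6
(Check: W+ + W- = 21 should equal n(n+1)/2 = 21.)
Step 4: Test statistic W = min(W+, W-) = 6.
Step 5: Ties in |d|, so use the tie-corrected normal approximation.
        E[W] = n(n+1)/4 = 6*7/4 = 10.5.
        Tie groups: |d|=1 (t=2); sum(t^3 - t) = 6.
        Var[W] = n(n+1)(2n+1)/24 - sum(t^3-t)/48 = 546/24 - 6/48 = 22.625.
        z = (W - E[W]) / sqrt(Var[W]) = (6 - 10.5) / 4.7566 = -0.9461.
        Two-sided p = 2*Phi(z) = 0.344118.
Step 6: alpha = 0.05. fail to reject H0.

W+ = 15, W- = 6, W = min = 6, p = 0.344118, fail to reject H0.


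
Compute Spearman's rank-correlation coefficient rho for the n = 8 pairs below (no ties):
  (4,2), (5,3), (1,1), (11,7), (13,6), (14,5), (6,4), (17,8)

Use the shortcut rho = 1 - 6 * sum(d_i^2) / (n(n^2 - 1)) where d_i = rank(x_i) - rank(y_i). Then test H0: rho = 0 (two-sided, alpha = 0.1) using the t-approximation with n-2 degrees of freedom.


Step 1: Rank x and y separately (midranks; no ties here).
rank(x): 4->2, 5->3, 1->1, 11->5, 13->6, 14->7, 6->4, 17->8
rank(y): 2->2, 3->3, 1->1, 7->7, 6->6, 5->5, 4->4, 8->8
Step 2: d_i = R_x(i) - R_y(i); compute d_i^2.
  (2-2)^2=0, (3-3)^2=0, (1-1)^2=0, (5-7)^2=4, (6-6)^2=0, (7-5)^2=4, (4-4)^2=0, (8-8)^2=0
sum(d^2) = 8.
Step 3: rho = 1 - 6*8 / (8*(8^2 - 1)) = 1 - 48/504 = 0.904762.
Step 4: Under H0, t = rho * sqrt((n-2)/(1-rho^2)) = 5.2034 ~ t(6).
Step 5: Two-sided p-value from the t-distribution with 6 df = 0.002008.
Step 6: alpha = 0.1. reject H0.

rho = 0.9048, p = 0.002008, reject H0 at alpha = 0.1.


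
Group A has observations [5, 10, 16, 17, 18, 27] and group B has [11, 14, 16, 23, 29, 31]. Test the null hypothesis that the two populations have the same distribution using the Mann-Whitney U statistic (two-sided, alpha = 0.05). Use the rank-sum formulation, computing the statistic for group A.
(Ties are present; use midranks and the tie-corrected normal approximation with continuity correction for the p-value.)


Step 1: Combine and sort all 12 observations; assign midranks.
sorted (value, group): (5,X), (10,X), (11,Y), (14,Y), (16,X), (16,Y), (17,X), (18,X), (23,Y), (27,X), (29,Y), (31,Y)
ranks: 5->1, 10->2, 11->3, 14->4, 16->5.5, 16->5.5, 17->7, 18->8, 23->9, 27->10, 29->11, 31->12
Step 2: Rank sum for X: R1 = 1 + 2 + 5.5 + 7 + 8 + 10 = 33.5.
Step 3: U_X = R1 - n1(n1+1)/2 = 33.5 - 6*7/2 = 33.5 - 21 = 12.5.
       U_Y = n1*n2 - U_X = 36 - 12.5 = 23.5.
Step 4: Ties are present, so use the tie-corrected normal approximation (with continuity correction) for the p-value.
Step 5: p-value = 0.422527; compare to alpha = 0.05. fail to reject H0.

U_X = 12.5, p = 0.422527, fail to reject H0 at alpha = 0.05.


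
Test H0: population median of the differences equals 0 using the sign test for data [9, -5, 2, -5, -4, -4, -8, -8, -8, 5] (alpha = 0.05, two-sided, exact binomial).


Step 1: Discard zero differences. Original n = 10; n_eff = number of nonzero differences = 10.
Nonzero differences (with sign): +9, -5, +2, -5, -4, -4, -8, -8, -8, +5
Step 2: Count signs: positive = 3, negative = 7.
Step 3: Under H0: P(positive) = 0.5, so the number of positives S ~ Bin(10, 0.5).
Step 4: Two-sided exact p-value = sum of Bin(10,0.5) probabilities at or below the observed probability = 0.343750.
Step 5: alpha = 0.05. fail to reject H0.

n_eff = 10, pos = 3, neg = 7, p = 0.343750, fail to reject H0.


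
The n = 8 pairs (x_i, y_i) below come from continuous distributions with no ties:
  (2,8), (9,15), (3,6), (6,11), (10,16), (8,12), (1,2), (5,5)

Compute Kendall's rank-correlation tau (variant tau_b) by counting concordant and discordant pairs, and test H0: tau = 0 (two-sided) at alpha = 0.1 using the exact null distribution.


Step 1: Enumerate the 28 unordered pairs (i,j) with i<j and classify each by sign(x_j-x_i) * sign(y_j-y_i).
  (1,2):dx=+7,dy=+7->C; (1,3):dx=+1,dy=-2->D; (1,4):dx=+4,dy=+3->C; (1,5):dx=+8,dy=+8->C
  (1,6):dx=+6,dy=+4->C; (1,7):dx=-1,dy=-6->C; (1,8):dx=+3,dy=-3->D; (2,3):dx=-6,dy=-9->C
  (2,4):dx=-3,dy=-4->C; (2,5):dx=+1,dy=+1->C; (2,6):dx=-1,dy=-3->C; (2,7):dx=-8,dy=-13->C
  (2,8):dx=-4,dy=-10->C; (3,4):dx=+3,dy=+5->C; (3,5):dx=+7,dy=+10->C; (3,6):dx=+5,dy=+6->C
  (3,7):dx=-2,dy=-4->C; (3,8):dx=+2,dy=-1->D; (4,5):dx=+4,dy=+5->C; (4,6):dx=+2,dy=+1->C
  (4,7):dx=-5,dy=-9->C; (4,8):dx=-1,dy=-6->C; (5,6):dx=-2,dy=-4->C; (5,7):dx=-9,dy=-14->C
  (5,8):dx=-5,dy=-11->C; (6,7):dx=-7,dy=-10->C; (6,8):dx=-3,dy=-7->C; (7,8):dx=+4,dy=+3->C
Step 2: C = 25, D = 3, total pairs = 28.
Step 3: tau = (C - D)/(n(n-1)/2) = (25 - 3)/28 = 0.785714.
Step 4: Exact two-sided p-value (enumerate n! = 40320 permutations of y under H0): p = 0.005506.
Step 5: alpha = 0.1. reject H0.

tau_b = 0.7857 (C=25, D=3), p = 0.005506, reject H0.


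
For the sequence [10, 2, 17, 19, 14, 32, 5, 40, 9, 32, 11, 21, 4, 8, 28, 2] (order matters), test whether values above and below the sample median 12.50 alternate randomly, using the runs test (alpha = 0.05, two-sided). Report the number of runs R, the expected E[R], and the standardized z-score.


Step 1: Compute median = 12.50; label A = above, B = below.
Labels in order: BBAAAABABABABBAB  (n_A = 8, n_B = 8)
Step 2: Count runs R = 11.
Step 3: Under H0 (random ordering), E[R] = 2*n_A*n_B/(n_A+n_B) + 1 = 2*8*8/16 + 1 = 9.0000.
        Var[R] = 2*n_A*n_B*(2*n_A*n_B - n_A - n_B) / ((n_A+n_B)^2 * (n_A+n_B-1)) = 14336/3840 = 3.7333.
        SD[R] = 1.9322.
Step 4: Continuity-corrected z = (R - 0.5 - E[R]) / SD[R] = (11 - 0.5 - 9.0000) / 1.9322 = 0.7763.
Step 5: Two-sided p-value via normal approximation = 2*(1 - Phi(|z|)) = 0.437558.
Step 6: alpha = 0.05. fail to reject H0.

R = 11, z = 0.7763, p = 0.437558, fail to reject H0.


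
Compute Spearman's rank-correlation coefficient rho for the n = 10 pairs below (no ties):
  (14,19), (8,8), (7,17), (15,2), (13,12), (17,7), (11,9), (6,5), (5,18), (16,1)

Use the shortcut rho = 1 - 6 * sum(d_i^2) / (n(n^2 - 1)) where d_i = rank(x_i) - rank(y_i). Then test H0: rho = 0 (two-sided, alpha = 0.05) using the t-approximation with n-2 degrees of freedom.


Step 1: Rank x and y separately (midranks; no ties here).
rank(x): 14->7, 8->4, 7->3, 15->8, 13->6, 17->10, 11->5, 6->2, 5->1, 16->9
rank(y): 19->10, 8->5, 17->8, 2->2, 12->7, 7->4, 9->6, 5->3, 18->9, 1->1
Step 2: d_i = R_x(i) - R_y(i); compute d_i^2.
  (7-10)^2=9, (4-5)^2=1, (3-8)^2=25, (8-2)^2=36, (6-7)^2=1, (10-4)^2=36, (5-6)^2=1, (2-3)^2=1, (1-9)^2=64, (9-1)^2=64
sum(d^2) = 238.
Step 3: rho = 1 - 6*238 / (10*(10^2 - 1)) = 1 - 1428/990 = -0.442424.
Step 4: Under H0, t = rho * sqrt((n-2)/(1-rho^2)) = -1.3954 ~ t(8).
Step 5: Two-sided p-value from the t-distribution with 8 df = 0.200423.
Step 6: alpha = 0.05. fail to reject H0.

rho = -0.4424, p = 0.200423, fail to reject H0 at alpha = 0.05.


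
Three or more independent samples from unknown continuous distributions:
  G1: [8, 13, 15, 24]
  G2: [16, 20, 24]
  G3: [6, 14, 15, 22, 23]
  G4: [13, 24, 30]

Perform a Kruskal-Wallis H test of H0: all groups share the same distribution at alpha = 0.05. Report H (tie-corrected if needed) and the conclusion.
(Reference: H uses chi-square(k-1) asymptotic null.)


Step 1: Combine all N = 15 observations and assign midranks.
sorted (value, group, rank): (6,G3,1), (8,G1,2), (13,G1,3.5), (13,G4,3.5), (14,G3,5), (15,G1,6.5), (15,G3,6.5), (16,G2,8), (20,G2,9), (22,G3,10), (23,G3,11), (24,G1,13), (24,G2,13), (24,G4,13), (30,G4,15)
Step 2: Sum ranks within each group.
R_1 = 25 (n_1 = 4)
R_2 = 30 (n_2 = 3)
R_3 = 33.5 (n_3 = 5)
R_4 = 31.5 (n_4 = 3)
Step 3: H = 12/(N(N+1)) * sum(R_i^2/n_i) - 3(N+1)
     = 12/(15*16) * (25^2/4 + 30^2/3 + 33.5^2/5 + 31.5^2/3) - 3*16
     = 0.050000 * 1011.45 - 48
     = 2.572500.
Step 4: Ties present; correction factor C = 1 - 36/(15^3 - 15) = 0.989286. Corrected H = 2.572500 / 0.989286 = 2.600361.
Step 5: Under H0, H ~ chi^2(3); p-value = 0.457426.
Step 6: alpha = 0.05. fail to reject H0.

H = 2.6004, df = 3, p = 0.457426, fail to reject H0.


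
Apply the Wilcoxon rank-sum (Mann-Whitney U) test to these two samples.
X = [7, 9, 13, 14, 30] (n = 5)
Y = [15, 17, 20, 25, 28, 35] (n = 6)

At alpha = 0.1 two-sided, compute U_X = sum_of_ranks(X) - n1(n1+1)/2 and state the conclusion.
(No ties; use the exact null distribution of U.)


Step 1: Combine and sort all 11 observations; assign midranks.
sorted (value, group): (7,X), (9,X), (13,X), (14,X), (15,Y), (17,Y), (20,Y), (25,Y), (28,Y), (30,X), (35,Y)
ranks: 7->1, 9->2, 13->3, 14->4, 15->5, 17->6, 20->7, 25->8, 28->9, 30->10, 35->11
Step 2: Rank sum for X: R1 = 1 + 2 + 3 + 4 + 10 = 20.
Step 3: U_X = R1 - n1(n1+1)/2 = 20 - 5*6/2 = 20 - 15 = 5.
       U_Y = n1*n2 - U_X = 30 - 5 = 25.
Step 4: No ties, so the exact null distribution of U (based on enumerating the C(11,5) = 462 equally likely rank assignments) gives the two-sided p-value.
Step 5: p-value = 0.082251; compare to alpha = 0.1. reject H0.

U_X = 5, p = 0.082251, reject H0 at alpha = 0.1.


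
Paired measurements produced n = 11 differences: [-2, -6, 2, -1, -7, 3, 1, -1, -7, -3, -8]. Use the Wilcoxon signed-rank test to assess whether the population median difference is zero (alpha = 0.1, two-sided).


Step 1: Drop any zero differences (none here) and take |d_i|.
|d| = [2, 6, 2, 1, 7, 3, 1, 1, 7, 3, 8]
Step 2: Midrank |d_i| (ties get averaged ranks).
ranks: |2|->4.5, |6|->8, |2|->4.5, |1|->2, |7|->9.5, |3|->6.5, |1|->2, |1|->2, |7|->9.5, |3|->6.5, |8|->11
Step 3: Attach original signs; sum ranks with positive sign and with negative sign.
W+ = 4.5 + 6.5 + 2 = 13
W- = 4.5 + 8 + 2 + 9.5 + 2 + 9.5 + 6.5 + 11 = 53
(Check: W+ + W- = 66 should equal n(n+1)/2 = 66.)
Step 4: Test statistic W = min(W+, W-) = 13.
Step 5: Ties in |d|, so use the tie-corrected normal approximation.
        E[W] = n(n+1)/4 = 11*12/4 = 33.
        Tie groups: |d|=1 (t=3), |d|=2 (t=2), |d|=3 (t=2), |d|=7 (t=2); sum(t^3 - t) = 42.
        Var[W] = n(n+1)(2n+1)/24 - sum(t^3-t)/48 = 3036/24 - 42/48 = 125.625.
        z = (W - E[W]) / sqrt(Var[W]) = (13 - 33) / 11.2083 = -1.7844.
        Two-sided p = 2*Phi(z) = 0.074359.
Step 6: alpha = 0.1. reject H0.

W+ = 13, W- = 53, W = min = 13, p = 0.074359, reject H0.


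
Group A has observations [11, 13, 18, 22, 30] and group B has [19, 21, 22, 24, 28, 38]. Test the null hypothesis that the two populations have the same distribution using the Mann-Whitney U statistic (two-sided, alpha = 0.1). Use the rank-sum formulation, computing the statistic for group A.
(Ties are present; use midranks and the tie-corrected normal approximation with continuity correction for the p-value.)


Step 1: Combine and sort all 11 observations; assign midranks.
sorted (value, group): (11,X), (13,X), (18,X), (19,Y), (21,Y), (22,X), (22,Y), (24,Y), (28,Y), (30,X), (38,Y)
ranks: 11->1, 13->2, 18->3, 19->4, 21->5, 22->6.5, 22->6.5, 24->8, 28->9, 30->10, 38->11
Step 2: Rank sum for X: R1 = 1 + 2 + 3 + 6.5 + 10 = 22.5.
Step 3: U_X = R1 - n1(n1+1)/2 = 22.5 - 5*6/2 = 22.5 - 15 = 7.5.
       U_Y = n1*n2 - U_X = 30 - 7.5 = 22.5.
Step 4: Ties are present, so use the tie-corrected normal approximation (with continuity correction) for the p-value.
Step 5: p-value = 0.200217; compare to alpha = 0.1. fail to reject H0.

U_X = 7.5, p = 0.200217, fail to reject H0 at alpha = 0.1.


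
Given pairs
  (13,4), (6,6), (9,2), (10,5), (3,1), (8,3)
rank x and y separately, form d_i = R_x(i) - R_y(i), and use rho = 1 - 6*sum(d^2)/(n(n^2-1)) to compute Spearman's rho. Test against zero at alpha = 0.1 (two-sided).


Step 1: Rank x and y separately (midranks; no ties here).
rank(x): 13->6, 6->2, 9->4, 10->5, 3->1, 8->3
rank(y): 4->4, 6->6, 2->2, 5->5, 1->1, 3->3
Step 2: d_i = R_x(i) - R_y(i); compute d_i^2.
  (6-4)^2=4, (2-6)^2=16, (4-2)^2=4, (5-5)^2=0, (1-1)^2=0, (3-3)^2=0
sum(d^2) = 24.
Step 3: rho = 1 - 6*24 / (6*(6^2 - 1)) = 1 - 144/210 = 0.314286.
Step 4: Under H0, t = rho * sqrt((n-2)/(1-rho^2)) = 0.6621 ~ t(4).
Step 5: Two-sided p-value from the t-distribution with 4 df = 0.544093.
Step 6: alpha = 0.1. fail to reject H0.

rho = 0.3143, p = 0.544093, fail to reject H0 at alpha = 0.1.


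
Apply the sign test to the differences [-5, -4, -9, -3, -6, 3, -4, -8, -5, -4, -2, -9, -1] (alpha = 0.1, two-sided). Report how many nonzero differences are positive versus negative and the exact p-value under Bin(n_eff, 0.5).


Step 1: Discard zero differences. Original n = 13; n_eff = number of nonzero differences = 13.
Nonzero differences (with sign): -5, -4, -9, -3, -6, +3, -4, -8, -5, -4, -2, -9, -1
Step 2: Count signs: positive = 1, negative = 12.
Step 3: Under H0: P(positive) = 0.5, so the number of positives S ~ Bin(13, 0.5).
Step 4: Two-sided exact p-value = sum of Bin(13,0.5) probabilities at or below the observed probability = 0.003418.
Step 5: alpha = 0.1. reject H0.

n_eff = 13, pos = 1, neg = 12, p = 0.003418, reject H0.


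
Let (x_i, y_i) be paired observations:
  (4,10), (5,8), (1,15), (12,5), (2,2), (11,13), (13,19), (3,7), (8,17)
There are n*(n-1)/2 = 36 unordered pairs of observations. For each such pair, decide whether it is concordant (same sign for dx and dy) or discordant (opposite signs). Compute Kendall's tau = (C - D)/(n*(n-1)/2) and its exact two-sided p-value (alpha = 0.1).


Step 1: Enumerate the 36 unordered pairs (i,j) with i<j and classify each by sign(x_j-x_i) * sign(y_j-y_i).
  (1,2):dx=+1,dy=-2->D; (1,3):dx=-3,dy=+5->D; (1,4):dx=+8,dy=-5->D; (1,5):dx=-2,dy=-8->C
  (1,6):dx=+7,dy=+3->C; (1,7):dx=+9,dy=+9->C; (1,8):dx=-1,dy=-3->C; (1,9):dx=+4,dy=+7->C
  (2,3):dx=-4,dy=+7->D; (2,4):dx=+7,dy=-3->D; (2,5):dx=-3,dy=-6->C; (2,6):dx=+6,dy=+5->C
  (2,7):dx=+8,dy=+11->C; (2,8):dx=-2,dy=-1->C; (2,9):dx=+3,dy=+9->C; (3,4):dx=+11,dy=-10->D
  (3,5):dx=+1,dy=-13->D; (3,6):dx=+10,dy=-2->D; (3,7):dx=+12,dy=+4->C; (3,8):dx=+2,dy=-8->D
  (3,9):dx=+7,dy=+2->C; (4,5):dx=-10,dy=-3->C; (4,6):dx=-1,dy=+8->D; (4,7):dx=+1,dy=+14->C
  (4,8):dx=-9,dy=+2->D; (4,9):dx=-4,dy=+12->D; (5,6):dx=+9,dy=+11->C; (5,7):dx=+11,dy=+17->C
  (5,8):dx=+1,dy=+5->C; (5,9):dx=+6,dy=+15->C; (6,7):dx=+2,dy=+6->C; (6,8):dx=-8,dy=-6->C
  (6,9):dx=-3,dy=+4->D; (7,8):dx=-10,dy=-12->C; (7,9):dx=-5,dy=-2->C; (8,9):dx=+5,dy=+10->C
Step 2: C = 23, D = 13, total pairs = 36.
Step 3: tau = (C - D)/(n(n-1)/2) = (23 - 13)/36 = 0.277778.
Step 4: Exact two-sided p-value (enumerate n! = 362880 permutations of y under H0): p = 0.358488.
Step 5: alpha = 0.1. fail to reject H0.

tau_b = 0.2778 (C=23, D=13), p = 0.358488, fail to reject H0.


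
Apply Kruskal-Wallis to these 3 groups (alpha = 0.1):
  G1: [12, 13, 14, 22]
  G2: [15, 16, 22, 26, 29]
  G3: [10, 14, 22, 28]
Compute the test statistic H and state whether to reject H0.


Step 1: Combine all N = 13 observations and assign midranks.
sorted (value, group, rank): (10,G3,1), (12,G1,2), (13,G1,3), (14,G1,4.5), (14,G3,4.5), (15,G2,6), (16,G2,7), (22,G1,9), (22,G2,9), (22,G3,9), (26,G2,11), (28,G3,12), (29,G2,13)
Step 2: Sum ranks within each group.
R_1 = 18.5 (n_1 = 4)
R_2 = 46 (n_2 = 5)
R_3 = 26.5 (n_3 = 4)
Step 3: H = 12/(N(N+1)) * sum(R_i^2/n_i) - 3(N+1)
     = 12/(13*14) * (18.5^2/4 + 46^2/5 + 26.5^2/4) - 3*14
     = 0.065934 * 684.325 - 42
     = 3.120330.
Step 4: Ties present; correction factor C = 1 - 30/(13^3 - 13) = 0.986264. Corrected H = 3.120330 / 0.986264 = 3.163788.
Step 5: Under H0, H ~ chi^2(2); p-value = 0.205585.
Step 6: alpha = 0.1. fail to reject H0.

H = 3.1638, df = 2, p = 0.205585, fail to reject H0.


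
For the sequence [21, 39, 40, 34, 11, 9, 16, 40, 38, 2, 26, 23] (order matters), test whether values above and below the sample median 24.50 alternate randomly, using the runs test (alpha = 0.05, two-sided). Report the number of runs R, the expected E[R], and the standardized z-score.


Step 1: Compute median = 24.50; label A = above, B = below.
Labels in order: BAAABBBAABAB  (n_A = 6, n_B = 6)
Step 2: Count runs R = 7.
Step 3: Under H0 (random ordering), E[R] = 2*n_A*n_B/(n_A+n_B) + 1 = 2*6*6/12 + 1 = 7.0000.
        Var[R] = 2*n_A*n_B*(2*n_A*n_B - n_A - n_B) / ((n_A+n_B)^2 * (n_A+n_B-1)) = 4320/1584 = 2.7273.
        SD[R] = 1.6514.
Step 4: R = E[R], so z = 0 with no continuity correction.
Step 5: Two-sided p-value via normal approximation = 2*(1 - Phi(|z|)) = 1.000000.
Step 6: alpha = 0.05. fail to reject H0.

R = 7, z = 0.0000, p = 1.000000, fail to reject H0.
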